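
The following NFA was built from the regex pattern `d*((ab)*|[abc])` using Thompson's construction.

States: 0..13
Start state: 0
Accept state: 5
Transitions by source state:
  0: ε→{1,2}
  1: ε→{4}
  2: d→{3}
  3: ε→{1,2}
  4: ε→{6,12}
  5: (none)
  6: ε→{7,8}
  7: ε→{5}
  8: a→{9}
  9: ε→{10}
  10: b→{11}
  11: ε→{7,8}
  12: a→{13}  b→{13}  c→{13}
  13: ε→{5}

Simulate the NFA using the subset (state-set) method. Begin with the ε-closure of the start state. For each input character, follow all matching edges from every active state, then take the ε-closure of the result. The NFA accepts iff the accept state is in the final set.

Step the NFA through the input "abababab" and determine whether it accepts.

Answer: ACCEPT

Steps:
S₀ = ε-closure({0}) = {0,1,2,4,5,6,7,8,12}
'a' @ 1: {5,9,10,13}  ✓accept
'b' @ 2: {5,7,8,11}  ✓accept
'a' @ 3: {9,10}
'b' @ 4: {5,7,8,11}  ✓accept
'a' @ 5: {9,10}
'b' @ 6: {5,7,8,11}  ✓accept
'a' @ 7: {9,10}
'b' @ 8: {5,7,8,11}  ✓accept
final: {5,7,8,11}; accept 5 in set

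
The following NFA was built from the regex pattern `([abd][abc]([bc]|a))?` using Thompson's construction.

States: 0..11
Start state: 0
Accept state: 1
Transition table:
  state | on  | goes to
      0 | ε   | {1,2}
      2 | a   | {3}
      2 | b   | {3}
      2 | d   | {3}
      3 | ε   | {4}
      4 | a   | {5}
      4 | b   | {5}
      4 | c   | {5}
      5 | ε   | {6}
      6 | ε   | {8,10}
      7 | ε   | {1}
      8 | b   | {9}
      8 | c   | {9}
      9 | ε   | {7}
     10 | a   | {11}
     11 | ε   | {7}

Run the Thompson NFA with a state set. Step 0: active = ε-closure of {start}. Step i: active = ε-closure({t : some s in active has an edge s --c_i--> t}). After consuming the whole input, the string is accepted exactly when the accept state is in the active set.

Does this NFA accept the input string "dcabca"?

Answer: REJECT

Derivation:
start: ε-closure({0}) = {0,1,2}
'd' @ 1: {3,4}
'c' @ 2: {5,6,8,10}
'a' @ 3: {1,7,11}  [accepting]
'b' @ 4: {}  — no active states
rest 'ca' ignored (set empty)
final: {}; accept 1 not in set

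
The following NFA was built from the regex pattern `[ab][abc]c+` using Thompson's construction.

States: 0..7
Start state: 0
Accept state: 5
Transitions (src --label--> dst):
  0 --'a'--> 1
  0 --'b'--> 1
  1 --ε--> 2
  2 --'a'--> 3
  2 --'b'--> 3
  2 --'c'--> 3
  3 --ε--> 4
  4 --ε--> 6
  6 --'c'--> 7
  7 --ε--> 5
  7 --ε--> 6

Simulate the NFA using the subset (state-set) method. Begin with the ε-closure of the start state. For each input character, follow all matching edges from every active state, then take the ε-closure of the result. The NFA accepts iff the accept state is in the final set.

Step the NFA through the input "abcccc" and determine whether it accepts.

Answer: ACCEPT

Trace:
initial (ε-close {0}): {0}
'a' @ 1: {1,2}
'b' @ 2: {3,4,6}
'c' @ 3: {5,6,7}  ✓accept
'c' @ 4: {5,6,7}  ✓accept
'c' @ 5: {5,6,7}  ✓accept
'c' @ 6: {5,6,7}  ✓accept
end set {5,6,7} — state 5 in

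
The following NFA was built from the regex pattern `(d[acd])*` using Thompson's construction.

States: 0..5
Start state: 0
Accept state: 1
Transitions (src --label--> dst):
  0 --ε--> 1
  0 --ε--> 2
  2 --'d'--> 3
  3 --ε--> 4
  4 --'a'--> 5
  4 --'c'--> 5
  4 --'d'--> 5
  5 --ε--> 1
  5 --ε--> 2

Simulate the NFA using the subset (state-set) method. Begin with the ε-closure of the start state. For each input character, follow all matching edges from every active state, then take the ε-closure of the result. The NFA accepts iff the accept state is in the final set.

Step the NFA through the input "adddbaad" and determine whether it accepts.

Answer: REJECT

Trace:
start: ε-closure({0}) = {0,1,2}
'a' @ 1: {}  — no active states
rest 'dddbaad' ignored (set empty)
final: {}; accept 1 not in set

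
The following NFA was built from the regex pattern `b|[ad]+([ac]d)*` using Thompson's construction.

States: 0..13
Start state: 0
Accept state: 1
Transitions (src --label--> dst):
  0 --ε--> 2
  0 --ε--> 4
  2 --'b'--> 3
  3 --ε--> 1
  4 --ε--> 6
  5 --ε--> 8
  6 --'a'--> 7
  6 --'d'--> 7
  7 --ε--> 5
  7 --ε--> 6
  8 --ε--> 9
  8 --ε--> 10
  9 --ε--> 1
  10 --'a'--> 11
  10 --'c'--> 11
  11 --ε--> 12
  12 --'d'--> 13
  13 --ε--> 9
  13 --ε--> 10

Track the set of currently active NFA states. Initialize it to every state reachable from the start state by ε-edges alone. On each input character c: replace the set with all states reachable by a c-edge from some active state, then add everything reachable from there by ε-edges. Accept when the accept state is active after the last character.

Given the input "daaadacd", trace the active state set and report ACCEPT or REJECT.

S₀ = ε-closure({0}) = {0,2,4,6}
'd' @ 1: {1,5,6,7,8,9,10}  (accept∈set)
'a' @ 2: {1,5,6,7,8,9,10,11,12}  (accept∈set)
'a' @ 3: {1,5,6,7,8,9,10,11,12}  (accept∈set)
'a' @ 4: {1,5,6,7,8,9,10,11,12}  (accept∈set)
'd' @ 5: {1,5,6,7,8,9,10,13}  (accept∈set)
'a' @ 6: {1,5,6,7,8,9,10,11,12}  (accept∈set)
'c' @ 7: {11,12}
'd' @ 8: {1,9,10,13}  (accept∈set)
end set {1,9,10,13} — state 1 in

Answer: ACCEPT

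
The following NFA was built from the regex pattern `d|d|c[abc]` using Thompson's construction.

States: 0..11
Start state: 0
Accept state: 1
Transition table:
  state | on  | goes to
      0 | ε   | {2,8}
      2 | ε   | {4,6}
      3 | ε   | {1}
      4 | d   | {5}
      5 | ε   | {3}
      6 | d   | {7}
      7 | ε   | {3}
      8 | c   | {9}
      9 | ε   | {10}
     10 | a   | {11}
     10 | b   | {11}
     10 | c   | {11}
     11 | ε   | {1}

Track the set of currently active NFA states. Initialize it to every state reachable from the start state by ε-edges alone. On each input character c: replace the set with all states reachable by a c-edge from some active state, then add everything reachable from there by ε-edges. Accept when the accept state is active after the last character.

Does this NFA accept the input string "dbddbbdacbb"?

initial (ε-close {0}): {0,2,4,6,8}
'd' @ 1: {1,3,5,7}  ✓accept
'b' @ 2: {}  — dead — no transitions
rest 'ddbbdacbb' ignored (set empty)
end set {} — state 1 not in

Answer: REJECT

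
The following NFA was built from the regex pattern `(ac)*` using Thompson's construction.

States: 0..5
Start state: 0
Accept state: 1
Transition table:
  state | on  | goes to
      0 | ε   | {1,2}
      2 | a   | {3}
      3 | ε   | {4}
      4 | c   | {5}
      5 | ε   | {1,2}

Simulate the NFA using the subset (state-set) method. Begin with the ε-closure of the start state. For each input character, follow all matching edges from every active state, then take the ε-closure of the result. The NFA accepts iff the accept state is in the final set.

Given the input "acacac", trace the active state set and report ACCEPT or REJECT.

initial (ε-close {0}): {0,1,2}
'a' @ 1: {3,4}
'c' @ 2: {1,2,5}  ✓accept
'a' @ 3: {3,4}
'c' @ 4: {1,2,5}  ✓accept
'a' @ 5: {3,4}
'c' @ 6: {1,2,5}  ✓accept
end set {1,2,5} — state 1 in

Answer: ACCEPT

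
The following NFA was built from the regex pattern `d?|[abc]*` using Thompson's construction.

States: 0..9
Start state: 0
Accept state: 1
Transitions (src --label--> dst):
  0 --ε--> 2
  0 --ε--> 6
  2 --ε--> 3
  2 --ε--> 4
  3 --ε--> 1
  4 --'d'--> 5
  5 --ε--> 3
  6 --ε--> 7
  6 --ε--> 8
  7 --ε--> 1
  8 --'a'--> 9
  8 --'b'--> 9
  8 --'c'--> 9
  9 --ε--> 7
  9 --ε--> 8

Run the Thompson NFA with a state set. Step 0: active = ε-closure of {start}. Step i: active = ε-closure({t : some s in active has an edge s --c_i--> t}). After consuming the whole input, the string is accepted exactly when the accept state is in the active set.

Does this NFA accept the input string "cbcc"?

Answer: ACCEPT

Trace:
S₀ = ε-closure({0}) = {0,1,2,3,4,6,7,8}
'c' @ 1: {1,7,8,9}  (accept∈set)
'b' @ 2: {1,7,8,9}  (accept∈set)
'c' @ 3: {1,7,8,9}  (accept∈set)
'c' @ 4: {1,7,8,9}  (accept∈set)
end set {1,7,8,9} — state 1 in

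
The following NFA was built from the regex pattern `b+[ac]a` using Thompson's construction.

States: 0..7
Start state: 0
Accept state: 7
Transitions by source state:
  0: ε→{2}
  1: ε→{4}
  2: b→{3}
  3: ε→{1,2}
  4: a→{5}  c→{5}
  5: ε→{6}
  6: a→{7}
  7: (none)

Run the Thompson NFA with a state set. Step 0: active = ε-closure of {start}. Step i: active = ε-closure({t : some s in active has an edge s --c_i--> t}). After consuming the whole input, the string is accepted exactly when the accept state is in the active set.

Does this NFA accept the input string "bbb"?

start: ε-closure({0}) = {0,2}
'b' @ 1: {1,2,3,4}
'b' @ 2: {1,2,3,4}
'b' @ 3: {1,2,3,4}
after full input: {1,2,3,4}  (accept=7 not in)

Answer: REJECT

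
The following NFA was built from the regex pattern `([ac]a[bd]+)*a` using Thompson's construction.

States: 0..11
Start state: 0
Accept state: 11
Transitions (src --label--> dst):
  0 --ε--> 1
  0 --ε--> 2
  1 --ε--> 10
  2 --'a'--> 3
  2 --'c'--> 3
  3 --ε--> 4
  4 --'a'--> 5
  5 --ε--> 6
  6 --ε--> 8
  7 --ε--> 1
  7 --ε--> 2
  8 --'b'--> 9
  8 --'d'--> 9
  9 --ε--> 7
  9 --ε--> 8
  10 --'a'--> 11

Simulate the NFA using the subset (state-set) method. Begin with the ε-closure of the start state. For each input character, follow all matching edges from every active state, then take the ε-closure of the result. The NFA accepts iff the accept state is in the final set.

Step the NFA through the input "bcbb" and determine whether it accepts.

S₀ = ε-closure({0}) = {0,1,2,10}
'b' @ 1: {}  — no active states
rest 'cbb' ignored (set empty)
end set {} — state 11 not in

Answer: REJECT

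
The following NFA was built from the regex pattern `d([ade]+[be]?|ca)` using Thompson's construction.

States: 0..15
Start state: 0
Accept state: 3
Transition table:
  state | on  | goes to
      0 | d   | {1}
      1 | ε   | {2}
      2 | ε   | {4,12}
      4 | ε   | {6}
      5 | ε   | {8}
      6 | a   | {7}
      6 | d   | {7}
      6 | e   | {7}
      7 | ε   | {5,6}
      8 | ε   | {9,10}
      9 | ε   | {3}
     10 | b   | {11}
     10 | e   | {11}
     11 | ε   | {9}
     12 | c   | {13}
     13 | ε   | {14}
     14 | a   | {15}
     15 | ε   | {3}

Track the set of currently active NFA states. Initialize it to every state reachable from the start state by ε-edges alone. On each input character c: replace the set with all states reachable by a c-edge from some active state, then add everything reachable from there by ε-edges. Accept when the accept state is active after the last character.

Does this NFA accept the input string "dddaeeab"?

S₀ = ε-closure({0}) = {0}
'd' @ 1: {1,2,4,6,12}
'd' @ 2: {3,5,6,7,8,9,10}  [accepting]
'd' @ 3: {3,5,6,7,8,9,10}  [accepting]
'a' @ 4: {3,5,6,7,8,9,10}  [accepting]
'e' @ 5: {3,5,6,7,8,9,10,11}  [accepting]
'e' @ 6: {3,5,6,7,8,9,10,11}  [accepting]
'a' @ 7: {3,5,6,7,8,9,10}  [accepting]
'b' @ 8: {3,9,11}  [accepting]
end set {3,9,11} — state 3 in

Answer: ACCEPT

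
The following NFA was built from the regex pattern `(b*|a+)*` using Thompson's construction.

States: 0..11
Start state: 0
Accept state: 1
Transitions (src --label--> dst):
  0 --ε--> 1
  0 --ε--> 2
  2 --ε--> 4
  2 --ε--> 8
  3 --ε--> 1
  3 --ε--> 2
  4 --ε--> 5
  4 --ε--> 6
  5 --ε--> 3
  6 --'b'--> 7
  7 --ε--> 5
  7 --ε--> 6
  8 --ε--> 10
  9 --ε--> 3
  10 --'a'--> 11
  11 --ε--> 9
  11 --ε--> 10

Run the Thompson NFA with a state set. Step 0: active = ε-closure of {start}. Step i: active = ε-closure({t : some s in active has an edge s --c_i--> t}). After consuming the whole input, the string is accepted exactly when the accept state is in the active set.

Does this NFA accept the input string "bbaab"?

Answer: ACCEPT

Trace:
S₀ = ε-closure({0}) = {0,1,2,3,4,5,6,8,10}
'b' @ 1: {1,2,3,4,5,6,7,8,10}  ✓accept
'b' @ 2: {1,2,3,4,5,6,7,8,10}  ✓accept
'a' @ 3: {1,2,3,4,5,6,8,9,10,11}  ✓accept
'a' @ 4: {1,2,3,4,5,6,8,9,10,11}  ✓accept
'b' @ 5: {1,2,3,4,5,6,7,8,10}  ✓accept
after full input: {1,2,3,4,5,6,7,8,10}  (accept=1 in)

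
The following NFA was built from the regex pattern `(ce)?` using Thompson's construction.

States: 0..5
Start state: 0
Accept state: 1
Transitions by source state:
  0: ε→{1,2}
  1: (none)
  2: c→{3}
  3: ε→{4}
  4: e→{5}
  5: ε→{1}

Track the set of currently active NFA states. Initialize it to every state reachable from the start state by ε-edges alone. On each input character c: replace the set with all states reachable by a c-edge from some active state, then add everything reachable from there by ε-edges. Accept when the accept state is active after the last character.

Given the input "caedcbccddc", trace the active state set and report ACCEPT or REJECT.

S₀ = ε-closure({0}) = {0,1,2}
'c' @ 1: {3,4}
'a' @ 2: {}  — state set empty
rest 'edcbccddc' ignored (set empty)
final: {}; accept 1 not in set

Answer: REJECT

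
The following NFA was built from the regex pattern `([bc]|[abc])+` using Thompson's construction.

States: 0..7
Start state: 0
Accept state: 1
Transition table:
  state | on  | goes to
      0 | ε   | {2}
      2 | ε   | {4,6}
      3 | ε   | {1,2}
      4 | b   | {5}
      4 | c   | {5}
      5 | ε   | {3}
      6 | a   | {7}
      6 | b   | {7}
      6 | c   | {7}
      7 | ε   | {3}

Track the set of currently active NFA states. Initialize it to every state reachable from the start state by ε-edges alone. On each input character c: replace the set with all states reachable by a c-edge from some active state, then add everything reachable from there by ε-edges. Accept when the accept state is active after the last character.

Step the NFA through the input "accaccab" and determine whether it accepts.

S₀ = ε-closure({0}) = {0,2,4,6}
'a' @ 1: {1,2,3,4,6,7}  ✓accept
'c' @ 2: {1,2,3,4,5,6,7}  ✓accept
'c' @ 3: {1,2,3,4,5,6,7}  ✓accept
'a' @ 4: {1,2,3,4,6,7}  ✓accept
'c' @ 5: {1,2,3,4,5,6,7}  ✓accept
'c' @ 6: {1,2,3,4,5,6,7}  ✓accept
'a' @ 7: {1,2,3,4,6,7}  ✓accept
'b' @ 8: {1,2,3,4,5,6,7}  ✓accept
final: {1,2,3,4,5,6,7}; accept 1 in set

Answer: ACCEPT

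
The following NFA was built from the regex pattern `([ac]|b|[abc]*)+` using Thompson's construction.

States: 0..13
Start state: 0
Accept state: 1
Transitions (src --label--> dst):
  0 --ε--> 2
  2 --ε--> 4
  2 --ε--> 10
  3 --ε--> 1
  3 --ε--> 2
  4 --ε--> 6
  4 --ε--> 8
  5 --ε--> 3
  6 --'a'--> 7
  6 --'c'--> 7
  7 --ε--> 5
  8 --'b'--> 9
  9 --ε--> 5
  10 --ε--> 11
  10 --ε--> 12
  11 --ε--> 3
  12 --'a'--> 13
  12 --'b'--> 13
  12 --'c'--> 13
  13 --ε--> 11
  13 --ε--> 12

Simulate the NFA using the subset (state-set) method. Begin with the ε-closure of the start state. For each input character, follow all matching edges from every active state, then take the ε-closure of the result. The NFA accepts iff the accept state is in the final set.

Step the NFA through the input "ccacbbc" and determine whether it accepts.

Answer: ACCEPT

Trace:
start: ε-closure({0}) = {0,1,2,3,4,6,8,10,11,12}
'c' @ 1: {1,2,3,4,5,6,7,8,10,11,12,13}  ✓accept
'c' @ 2: {1,2,3,4,5,6,7,8,10,11,12,13}  ✓accept
'a' @ 3: {1,2,3,4,5,6,7,8,10,11,12,13}  ✓accept
'c' @ 4: {1,2,3,4,5,6,7,8,10,11,12,13}  ✓accept
'b' @ 5: {1,2,3,4,5,6,8,9,10,11,12,13}  ✓accept
'b' @ 6: {1,2,3,4,5,6,8,9,10,11,12,13}  ✓accept
'c' @ 7: {1,2,3,4,5,6,7,8,10,11,12,13}  ✓accept
end set {1,2,3,4,5,6,7,8,10,11,12,13} — state 1 in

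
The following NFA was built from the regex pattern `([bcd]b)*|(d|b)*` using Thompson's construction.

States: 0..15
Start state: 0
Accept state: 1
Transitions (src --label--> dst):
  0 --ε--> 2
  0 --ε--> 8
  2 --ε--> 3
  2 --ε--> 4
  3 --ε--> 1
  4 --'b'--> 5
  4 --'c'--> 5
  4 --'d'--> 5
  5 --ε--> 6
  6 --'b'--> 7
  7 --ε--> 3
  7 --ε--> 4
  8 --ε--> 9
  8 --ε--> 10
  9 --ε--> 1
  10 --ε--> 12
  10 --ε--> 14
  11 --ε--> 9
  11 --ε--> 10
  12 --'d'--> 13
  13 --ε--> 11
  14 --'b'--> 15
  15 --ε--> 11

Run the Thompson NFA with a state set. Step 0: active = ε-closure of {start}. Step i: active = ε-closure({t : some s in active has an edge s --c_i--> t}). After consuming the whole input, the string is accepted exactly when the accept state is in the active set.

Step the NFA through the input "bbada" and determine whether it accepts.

Answer: REJECT

Trace:
initial (ε-close {0}): {0,1,2,3,4,8,9,10,12,14}
'b' @ 1: {1,5,6,9,10,11,12,14,15}  ✓accept
'b' @ 2: {1,3,4,7,9,10,11,12,14,15}  ✓accept
'a' @ 3: {}  — state set empty
rest 'da' ignored (set empty)
end set {} — state 1 not in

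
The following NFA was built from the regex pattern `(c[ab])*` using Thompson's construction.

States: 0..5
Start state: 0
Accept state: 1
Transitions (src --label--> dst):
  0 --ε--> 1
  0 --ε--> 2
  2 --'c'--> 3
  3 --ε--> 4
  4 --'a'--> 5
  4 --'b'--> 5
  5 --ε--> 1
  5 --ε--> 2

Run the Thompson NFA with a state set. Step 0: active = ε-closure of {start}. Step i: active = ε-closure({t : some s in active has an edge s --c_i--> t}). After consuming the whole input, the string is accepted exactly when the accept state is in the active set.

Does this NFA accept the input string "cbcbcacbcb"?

Answer: ACCEPT

Derivation:
initial (ε-close {0}): {0,1,2}
'c' @ 1: {3,4}
'b' @ 2: {1,2,5}  ✓accept
'c' @ 3: {3,4}
'b' @ 4: {1,2,5}  ✓accept
'c' @ 5: {3,4}
'a' @ 6: {1,2,5}  ✓accept
'c' @ 7: {3,4}
'b' @ 8: {1,2,5}  ✓accept
'c' @ 9: {3,4}
'b' @ 10: {1,2,5}  ✓accept
final: {1,2,5}; accept 1 in set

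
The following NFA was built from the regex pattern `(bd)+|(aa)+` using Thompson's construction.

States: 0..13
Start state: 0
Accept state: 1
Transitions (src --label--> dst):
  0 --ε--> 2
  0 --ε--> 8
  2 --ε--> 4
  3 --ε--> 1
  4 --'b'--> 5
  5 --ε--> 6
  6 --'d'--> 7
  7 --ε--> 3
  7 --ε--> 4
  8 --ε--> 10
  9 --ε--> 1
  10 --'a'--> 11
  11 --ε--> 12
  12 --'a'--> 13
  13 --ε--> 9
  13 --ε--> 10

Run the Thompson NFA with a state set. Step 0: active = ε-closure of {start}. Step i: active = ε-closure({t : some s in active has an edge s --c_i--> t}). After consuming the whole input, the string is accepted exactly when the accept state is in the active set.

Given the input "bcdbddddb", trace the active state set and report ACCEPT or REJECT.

start: ε-closure({0}) = {0,2,4,8,10}
'b' @ 1: {5,6}
'c' @ 2: {}  — state set empty
rest 'dbddddb' ignored (set empty)
after full input: {}  (accept=1 not in)

Answer: REJECT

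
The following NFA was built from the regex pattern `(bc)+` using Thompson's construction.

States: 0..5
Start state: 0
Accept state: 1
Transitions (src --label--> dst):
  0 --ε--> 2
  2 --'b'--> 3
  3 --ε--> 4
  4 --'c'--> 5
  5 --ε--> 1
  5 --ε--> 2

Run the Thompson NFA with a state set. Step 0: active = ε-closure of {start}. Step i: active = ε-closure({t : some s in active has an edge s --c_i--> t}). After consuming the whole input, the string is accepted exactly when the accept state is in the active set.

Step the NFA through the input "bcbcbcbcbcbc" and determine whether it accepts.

Answer: ACCEPT

Derivation:
S₀ = ε-closure({0}) = {0,2}
'b' @ 1: {3,4}
'c' @ 2: {1,2,5}  (accept∈set)
'b' @ 3: {3,4}
'c' @ 4: {1,2,5}  (accept∈set)
'b' @ 5: {3,4}
'c' @ 6: {1,2,5}  (accept∈set)
'b' @ 7: {3,4}
'c' @ 8: {1,2,5}  (accept∈set)
'b' @ 9: {3,4}
'c' @ 10: {1,2,5}  (accept∈set)
'b' @ 11: {3,4}
'c' @ 12: {1,2,5}  (accept∈set)
final: {1,2,5}; accept 1 in set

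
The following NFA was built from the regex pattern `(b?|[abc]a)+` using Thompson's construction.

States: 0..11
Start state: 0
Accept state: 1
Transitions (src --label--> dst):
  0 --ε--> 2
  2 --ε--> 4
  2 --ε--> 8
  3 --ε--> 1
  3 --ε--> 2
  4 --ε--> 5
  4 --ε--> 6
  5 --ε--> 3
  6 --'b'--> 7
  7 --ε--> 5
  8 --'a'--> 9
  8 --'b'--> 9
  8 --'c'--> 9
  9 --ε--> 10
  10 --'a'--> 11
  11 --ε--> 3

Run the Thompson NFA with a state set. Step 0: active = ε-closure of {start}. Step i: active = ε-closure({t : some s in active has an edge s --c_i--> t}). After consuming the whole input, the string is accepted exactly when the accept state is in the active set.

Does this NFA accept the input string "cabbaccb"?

Answer: REJECT

Trace:
initial (ε-close {0}): {0,1,2,3,4,5,6,8}
'c' @ 1: {9,10}
'a' @ 2: {1,2,3,4,5,6,8,11}  [accepting]
'b' @ 3: {1,2,3,4,5,6,7,8,9,10}  [accepting]
'b' @ 4: {1,2,3,4,5,6,7,8,9,10}  [accepting]
'a' @ 5: {1,2,3,4,5,6,8,9,10,11}  [accepting]
'c' @ 6: {9,10}
'c' @ 7: {}  — dead — no transitions
rest 'b' ignored (set empty)
after full input: {}  (accept=1 not in)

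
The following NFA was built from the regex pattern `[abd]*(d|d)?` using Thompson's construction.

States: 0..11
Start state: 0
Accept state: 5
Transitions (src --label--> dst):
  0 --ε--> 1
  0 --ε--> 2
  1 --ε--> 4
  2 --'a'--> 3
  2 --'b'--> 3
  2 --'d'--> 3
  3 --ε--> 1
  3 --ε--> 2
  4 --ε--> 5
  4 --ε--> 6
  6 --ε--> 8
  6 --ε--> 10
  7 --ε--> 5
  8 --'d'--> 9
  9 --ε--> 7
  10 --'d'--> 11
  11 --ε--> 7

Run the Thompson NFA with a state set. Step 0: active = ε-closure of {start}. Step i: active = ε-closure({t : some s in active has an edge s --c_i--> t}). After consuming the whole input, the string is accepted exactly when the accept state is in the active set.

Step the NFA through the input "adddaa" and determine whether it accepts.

Answer: ACCEPT

Trace:
S₀ = ε-closure({0}) = {0,1,2,4,5,6,8,10}
'a' @ 1: {1,2,3,4,5,6,8,10}  [accepting]
'd' @ 2: {1,2,3,4,5,6,7,8,9,10,11}  [accepting]
'd' @ 3: {1,2,3,4,5,6,7,8,9,10,11}  [accepting]
'd' @ 4: {1,2,3,4,5,6,7,8,9,10,11}  [accepting]
'a' @ 5: {1,2,3,4,5,6,8,10}  [accepting]
'a' @ 6: {1,2,3,4,5,6,8,10}  [accepting]
end set {1,2,3,4,5,6,8,10} — state 5 in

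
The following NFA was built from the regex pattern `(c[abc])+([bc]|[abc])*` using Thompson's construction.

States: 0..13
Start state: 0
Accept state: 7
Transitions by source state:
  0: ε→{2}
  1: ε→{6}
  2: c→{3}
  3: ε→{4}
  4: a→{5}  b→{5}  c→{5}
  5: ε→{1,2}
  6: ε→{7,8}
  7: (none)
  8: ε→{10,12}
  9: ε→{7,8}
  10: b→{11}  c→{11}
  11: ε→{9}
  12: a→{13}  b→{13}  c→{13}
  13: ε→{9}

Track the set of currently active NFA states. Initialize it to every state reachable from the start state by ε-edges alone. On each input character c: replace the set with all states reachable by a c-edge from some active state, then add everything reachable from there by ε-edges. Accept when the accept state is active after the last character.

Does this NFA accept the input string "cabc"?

S₀ = ε-closure({0}) = {0,2}
'c' @ 1: {3,4}
'a' @ 2: {1,2,5,6,7,8,10,12}  [accepting]
'b' @ 3: {7,8,9,10,11,12,13}  [accepting]
'c' @ 4: {7,8,9,10,11,12,13}  [accepting]
end set {7,8,9,10,11,12,13} — state 7 in

Answer: ACCEPT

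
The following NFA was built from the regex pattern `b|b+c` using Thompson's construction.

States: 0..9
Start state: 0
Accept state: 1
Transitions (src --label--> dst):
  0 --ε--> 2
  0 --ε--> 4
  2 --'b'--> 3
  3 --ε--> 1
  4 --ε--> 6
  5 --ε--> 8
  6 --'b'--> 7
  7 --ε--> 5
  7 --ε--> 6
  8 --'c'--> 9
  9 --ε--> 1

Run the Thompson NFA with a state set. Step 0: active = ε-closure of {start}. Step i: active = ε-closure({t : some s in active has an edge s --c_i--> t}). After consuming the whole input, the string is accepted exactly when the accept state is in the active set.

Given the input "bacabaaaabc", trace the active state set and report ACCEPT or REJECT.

Answer: REJECT

Derivation:
S₀ = ε-closure({0}) = {0,2,4,6}
'b' @ 1: {1,3,5,6,7,8}  (accept∈set)
'a' @ 2: {}  — dead — no transitions
rest 'cabaaaabc' ignored (set empty)
final: {}; accept 1 not in set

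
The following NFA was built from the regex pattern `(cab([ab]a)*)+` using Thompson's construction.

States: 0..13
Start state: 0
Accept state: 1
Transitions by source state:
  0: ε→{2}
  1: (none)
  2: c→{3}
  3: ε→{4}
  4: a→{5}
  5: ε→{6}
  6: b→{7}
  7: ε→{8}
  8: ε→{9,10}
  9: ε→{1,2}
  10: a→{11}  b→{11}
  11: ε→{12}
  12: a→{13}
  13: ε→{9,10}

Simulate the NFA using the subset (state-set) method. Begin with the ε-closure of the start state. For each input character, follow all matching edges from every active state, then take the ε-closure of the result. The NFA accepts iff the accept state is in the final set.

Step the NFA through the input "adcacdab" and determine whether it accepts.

S₀ = ε-closure({0}) = {0,2}
'a' @ 1: {}  — no active states
rest 'dcacdab' ignored (set empty)
end set {} — state 1 not in

Answer: REJECT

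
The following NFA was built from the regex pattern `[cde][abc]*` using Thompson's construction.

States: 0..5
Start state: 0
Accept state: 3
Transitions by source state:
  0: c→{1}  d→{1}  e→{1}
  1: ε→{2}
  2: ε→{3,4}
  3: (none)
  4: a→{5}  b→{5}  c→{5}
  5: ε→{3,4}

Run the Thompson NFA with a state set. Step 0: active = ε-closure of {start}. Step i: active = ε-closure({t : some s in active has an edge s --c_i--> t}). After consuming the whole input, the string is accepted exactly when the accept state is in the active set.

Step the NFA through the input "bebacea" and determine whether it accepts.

S₀ = ε-closure({0}) = {0}
'b' @ 1: {}  — dead — no transitions
rest 'ebacea' ignored (set empty)
final: {}; accept 3 not in set

Answer: REJECT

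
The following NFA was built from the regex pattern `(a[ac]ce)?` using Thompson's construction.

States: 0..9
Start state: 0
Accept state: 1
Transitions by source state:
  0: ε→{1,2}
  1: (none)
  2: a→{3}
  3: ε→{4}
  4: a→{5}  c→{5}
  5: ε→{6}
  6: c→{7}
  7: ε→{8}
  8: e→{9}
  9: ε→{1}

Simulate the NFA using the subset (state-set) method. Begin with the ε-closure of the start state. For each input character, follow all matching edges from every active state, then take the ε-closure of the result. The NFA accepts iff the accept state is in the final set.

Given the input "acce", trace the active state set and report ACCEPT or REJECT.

start: ε-closure({0}) = {0,1,2}
'a' @ 1: {3,4}
'c' @ 2: {5,6}
'c' @ 3: {7,8}
'e' @ 4: {1,9}  (accept∈set)
final: {1,9}; accept 1 in set

Answer: ACCEPT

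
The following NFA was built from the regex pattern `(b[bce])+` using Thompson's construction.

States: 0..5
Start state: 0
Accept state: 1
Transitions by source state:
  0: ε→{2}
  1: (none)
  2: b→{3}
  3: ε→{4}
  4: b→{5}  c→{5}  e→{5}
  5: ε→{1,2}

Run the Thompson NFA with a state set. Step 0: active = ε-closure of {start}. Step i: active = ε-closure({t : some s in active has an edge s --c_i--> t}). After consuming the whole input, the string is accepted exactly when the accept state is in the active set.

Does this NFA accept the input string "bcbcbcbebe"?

start: ε-closure({0}) = {0,2}
'b' @ 1: {3,4}
'c' @ 2: {1,2,5}  [accepting]
'b' @ 3: {3,4}
'c' @ 4: {1,2,5}  [accepting]
'b' @ 5: {3,4}
'c' @ 6: {1,2,5}  [accepting]
'b' @ 7: {3,4}
'e' @ 8: {1,2,5}  [accepting]
'b' @ 9: {3,4}
'e' @ 10: {1,2,5}  [accepting]
final: {1,2,5}; accept 1 in set

Answer: ACCEPT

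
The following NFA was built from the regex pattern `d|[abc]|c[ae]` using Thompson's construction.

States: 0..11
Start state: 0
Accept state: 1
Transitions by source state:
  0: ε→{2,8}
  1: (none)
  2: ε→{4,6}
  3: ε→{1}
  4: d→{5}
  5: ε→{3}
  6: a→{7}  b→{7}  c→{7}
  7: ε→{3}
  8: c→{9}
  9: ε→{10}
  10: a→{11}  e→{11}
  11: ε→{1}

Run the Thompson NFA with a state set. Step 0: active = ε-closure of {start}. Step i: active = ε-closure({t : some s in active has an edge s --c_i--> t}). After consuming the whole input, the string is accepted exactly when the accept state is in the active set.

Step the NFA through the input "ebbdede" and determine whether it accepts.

Answer: REJECT

Steps:
initial (ε-close {0}): {0,2,4,6,8}
'e' @ 1: {}  — state set empty
rest 'bbdede' ignored (set empty)
after full input: {}  (accept=1 not in)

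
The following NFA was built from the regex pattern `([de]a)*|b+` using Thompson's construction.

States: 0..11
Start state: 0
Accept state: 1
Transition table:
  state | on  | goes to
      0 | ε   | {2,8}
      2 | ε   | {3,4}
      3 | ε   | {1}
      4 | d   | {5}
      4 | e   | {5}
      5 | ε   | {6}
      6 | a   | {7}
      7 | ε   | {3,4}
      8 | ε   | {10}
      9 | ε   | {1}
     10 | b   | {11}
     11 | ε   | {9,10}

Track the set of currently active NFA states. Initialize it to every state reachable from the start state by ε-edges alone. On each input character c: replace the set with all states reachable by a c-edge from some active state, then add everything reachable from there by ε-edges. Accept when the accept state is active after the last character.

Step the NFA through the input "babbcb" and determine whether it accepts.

S₀ = ε-closure({0}) = {0,1,2,3,4,8,10}
'b' @ 1: {1,9,10,11}  [accepting]
'a' @ 2: {}  — state set empty
rest 'bbcb' ignored (set empty)
end set {} — state 1 not in

Answer: REJECT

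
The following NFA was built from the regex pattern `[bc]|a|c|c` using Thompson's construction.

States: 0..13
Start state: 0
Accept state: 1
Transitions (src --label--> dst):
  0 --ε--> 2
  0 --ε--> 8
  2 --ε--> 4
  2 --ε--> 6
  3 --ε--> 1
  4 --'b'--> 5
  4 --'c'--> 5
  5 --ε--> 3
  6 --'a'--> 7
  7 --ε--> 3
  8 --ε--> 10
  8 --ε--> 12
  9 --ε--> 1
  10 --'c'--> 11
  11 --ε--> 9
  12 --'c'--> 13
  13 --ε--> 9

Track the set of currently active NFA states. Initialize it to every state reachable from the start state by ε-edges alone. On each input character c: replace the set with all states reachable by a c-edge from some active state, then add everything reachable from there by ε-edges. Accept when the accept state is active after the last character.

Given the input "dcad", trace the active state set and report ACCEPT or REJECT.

S₀ = ε-closure({0}) = {0,2,4,6,8,10,12}
'd' @ 1: {}  — state set empty
rest 'cad' ignored (set empty)
final: {}; accept 1 not in set

Answer: REJECT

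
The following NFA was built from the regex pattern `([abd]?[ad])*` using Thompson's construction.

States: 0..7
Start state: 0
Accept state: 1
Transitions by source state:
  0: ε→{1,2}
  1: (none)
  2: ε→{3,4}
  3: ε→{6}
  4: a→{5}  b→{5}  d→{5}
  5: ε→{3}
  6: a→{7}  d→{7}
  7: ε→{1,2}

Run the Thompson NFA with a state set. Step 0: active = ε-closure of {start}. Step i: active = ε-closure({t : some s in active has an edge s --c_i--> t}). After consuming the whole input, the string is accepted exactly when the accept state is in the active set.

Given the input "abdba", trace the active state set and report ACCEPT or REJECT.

initial (ε-close {0}): {0,1,2,3,4,6}
'a' @ 1: {1,2,3,4,5,6,7}  [accepting]
'b' @ 2: {3,5,6}
'd' @ 3: {1,2,3,4,6,7}  [accepting]
'b' @ 4: {3,5,6}
'a' @ 5: {1,2,3,4,6,7}  [accepting]
final: {1,2,3,4,6,7}; accept 1 in set

Answer: ACCEPT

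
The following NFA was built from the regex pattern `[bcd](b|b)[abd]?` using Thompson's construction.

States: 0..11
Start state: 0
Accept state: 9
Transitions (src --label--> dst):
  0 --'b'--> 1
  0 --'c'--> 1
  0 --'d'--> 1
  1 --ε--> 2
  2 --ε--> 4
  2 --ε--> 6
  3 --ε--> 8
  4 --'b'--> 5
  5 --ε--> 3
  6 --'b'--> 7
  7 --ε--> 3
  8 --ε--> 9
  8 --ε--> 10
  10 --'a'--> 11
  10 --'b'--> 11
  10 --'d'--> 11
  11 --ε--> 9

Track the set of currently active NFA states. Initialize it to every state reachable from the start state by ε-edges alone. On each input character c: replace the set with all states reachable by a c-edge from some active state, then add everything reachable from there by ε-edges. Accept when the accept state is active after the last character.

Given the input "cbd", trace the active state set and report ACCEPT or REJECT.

start: ε-closure({0}) = {0}
'c' @ 1: {1,2,4,6}
'b' @ 2: {3,5,7,8,9,10}  ✓accept
'd' @ 3: {9,11}  ✓accept
final: {9,11}; accept 9 in set

Answer: ACCEPT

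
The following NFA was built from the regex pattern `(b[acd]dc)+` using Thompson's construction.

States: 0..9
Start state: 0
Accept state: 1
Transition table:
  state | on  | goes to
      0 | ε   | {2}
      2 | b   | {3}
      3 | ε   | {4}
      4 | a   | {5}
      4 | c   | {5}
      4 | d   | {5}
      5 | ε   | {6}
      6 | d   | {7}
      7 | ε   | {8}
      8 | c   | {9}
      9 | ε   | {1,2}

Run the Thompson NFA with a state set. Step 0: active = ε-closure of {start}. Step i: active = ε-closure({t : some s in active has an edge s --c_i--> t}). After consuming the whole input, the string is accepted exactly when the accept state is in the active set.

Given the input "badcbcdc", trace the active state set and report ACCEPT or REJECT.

Answer: ACCEPT

Trace:
S₀ = ε-closure({0}) = {0,2}
'b' @ 1: {3,4}
'a' @ 2: {5,6}
'd' @ 3: {7,8}
'c' @ 4: {1,2,9}  (accept∈set)
'b' @ 5: {3,4}
'c' @ 6: {5,6}
'd' @ 7: {7,8}
'c' @ 8: {1,2,9}  (accept∈set)
after full input: {1,2,9}  (accept=1 in)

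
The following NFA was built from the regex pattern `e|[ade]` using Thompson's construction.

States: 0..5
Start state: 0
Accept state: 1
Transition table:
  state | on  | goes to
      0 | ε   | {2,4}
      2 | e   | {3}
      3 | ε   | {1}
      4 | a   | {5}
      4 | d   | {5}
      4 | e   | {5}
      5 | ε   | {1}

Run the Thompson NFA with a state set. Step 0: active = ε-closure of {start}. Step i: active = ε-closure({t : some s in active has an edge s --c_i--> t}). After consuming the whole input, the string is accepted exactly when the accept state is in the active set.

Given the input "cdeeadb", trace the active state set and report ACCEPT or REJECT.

Answer: REJECT

Steps:
initial (ε-close {0}): {0,2,4}
'c' @ 1: {}  — no active states
rest 'deeadb' ignored (set empty)
final: {}; accept 1 not in set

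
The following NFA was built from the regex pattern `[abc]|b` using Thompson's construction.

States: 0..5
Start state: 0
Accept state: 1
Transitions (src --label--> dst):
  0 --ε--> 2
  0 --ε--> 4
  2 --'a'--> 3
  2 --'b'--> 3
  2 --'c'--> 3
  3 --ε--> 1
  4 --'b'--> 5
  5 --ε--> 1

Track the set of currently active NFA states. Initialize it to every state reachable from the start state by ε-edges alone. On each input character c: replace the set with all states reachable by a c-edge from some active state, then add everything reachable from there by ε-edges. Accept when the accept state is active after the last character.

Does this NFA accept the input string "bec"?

start: ε-closure({0}) = {0,2,4}
'b' @ 1: {1,3,5}  ✓accept
'e' @ 2: {}  — dead — no transitions
rest 'c' ignored (set empty)
after full input: {}  (accept=1 not in)

Answer: REJECT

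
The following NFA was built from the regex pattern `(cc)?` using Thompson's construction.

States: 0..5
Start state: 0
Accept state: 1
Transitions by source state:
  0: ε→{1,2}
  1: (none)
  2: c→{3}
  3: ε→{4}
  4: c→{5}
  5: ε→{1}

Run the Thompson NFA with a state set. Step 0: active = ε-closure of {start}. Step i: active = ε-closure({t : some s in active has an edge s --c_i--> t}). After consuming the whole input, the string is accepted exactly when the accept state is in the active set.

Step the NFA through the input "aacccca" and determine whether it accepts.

Answer: REJECT

Steps:
start: ε-closure({0}) = {0,1,2}
'a' @ 1: {}  — state set empty
rest 'acccca' ignored (set empty)
final: {}; accept 1 not in set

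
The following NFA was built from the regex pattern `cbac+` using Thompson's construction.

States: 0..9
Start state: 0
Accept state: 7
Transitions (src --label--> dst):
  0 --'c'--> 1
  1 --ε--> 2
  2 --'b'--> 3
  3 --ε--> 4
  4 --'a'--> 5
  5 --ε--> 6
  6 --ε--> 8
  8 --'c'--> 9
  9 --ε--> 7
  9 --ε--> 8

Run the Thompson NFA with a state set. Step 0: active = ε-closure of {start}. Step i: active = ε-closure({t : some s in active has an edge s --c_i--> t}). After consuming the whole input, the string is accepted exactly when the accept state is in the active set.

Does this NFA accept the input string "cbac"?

S₀ = ε-closure({0}) = {0}
'c' @ 1: {1,2}
'b' @ 2: {3,4}
'a' @ 3: {5,6,8}
'c' @ 4: {7,8,9}  (accept∈set)
final: {7,8,9}; accept 7 in set

Answer: ACCEPT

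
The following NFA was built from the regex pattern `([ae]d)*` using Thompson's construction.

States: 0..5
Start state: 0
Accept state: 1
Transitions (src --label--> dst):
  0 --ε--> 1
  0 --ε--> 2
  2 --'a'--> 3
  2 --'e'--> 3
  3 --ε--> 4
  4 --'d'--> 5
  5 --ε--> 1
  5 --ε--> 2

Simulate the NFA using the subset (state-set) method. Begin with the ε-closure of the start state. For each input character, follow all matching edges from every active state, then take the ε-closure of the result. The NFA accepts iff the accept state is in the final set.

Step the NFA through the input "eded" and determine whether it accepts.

Answer: ACCEPT

Steps:
S₀ = ε-closure({0}) = {0,1,2}
'e' @ 1: {3,4}
'd' @ 2: {1,2,5}  (accept∈set)
'e' @ 3: {3,4}
'd' @ 4: {1,2,5}  (accept∈set)
end set {1,2,5} — state 1 in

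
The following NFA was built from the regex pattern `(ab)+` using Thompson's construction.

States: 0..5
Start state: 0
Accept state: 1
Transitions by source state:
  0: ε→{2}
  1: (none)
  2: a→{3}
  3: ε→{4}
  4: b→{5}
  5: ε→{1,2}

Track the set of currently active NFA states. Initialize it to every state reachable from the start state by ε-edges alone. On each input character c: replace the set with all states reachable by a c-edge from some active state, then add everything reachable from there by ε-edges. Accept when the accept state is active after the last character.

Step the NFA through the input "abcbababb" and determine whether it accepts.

S₀ = ε-closure({0}) = {0,2}
'a' @ 1: {3,4}
'b' @ 2: {1,2,5}  [accepting]
'c' @ 3: {}  — state set empty
rest 'bababb' ignored (set empty)
after full input: {}  (accept=1 not in)

Answer: REJECT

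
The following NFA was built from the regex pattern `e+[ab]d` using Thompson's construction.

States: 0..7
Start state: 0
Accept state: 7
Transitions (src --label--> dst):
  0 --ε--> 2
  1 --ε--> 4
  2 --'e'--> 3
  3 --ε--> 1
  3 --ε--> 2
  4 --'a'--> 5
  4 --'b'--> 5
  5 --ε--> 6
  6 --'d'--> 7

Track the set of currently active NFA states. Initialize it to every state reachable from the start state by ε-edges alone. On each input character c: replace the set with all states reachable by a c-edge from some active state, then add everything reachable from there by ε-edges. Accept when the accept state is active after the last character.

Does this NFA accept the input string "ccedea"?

Answer: REJECT

Derivation:
initial (ε-close {0}): {0,2}
'c' @ 1: {}  — dead — no transitions
rest 'cedea' ignored (set empty)
final: {}; accept 7 not in set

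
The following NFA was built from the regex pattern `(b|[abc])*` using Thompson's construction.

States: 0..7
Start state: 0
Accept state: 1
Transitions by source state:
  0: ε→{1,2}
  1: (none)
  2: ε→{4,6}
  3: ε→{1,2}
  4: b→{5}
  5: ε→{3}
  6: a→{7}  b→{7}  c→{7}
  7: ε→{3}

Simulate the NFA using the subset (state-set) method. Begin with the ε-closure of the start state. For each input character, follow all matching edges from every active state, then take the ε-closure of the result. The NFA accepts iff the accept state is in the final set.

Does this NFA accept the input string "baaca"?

S₀ = ε-closure({0}) = {0,1,2,4,6}
'b' @ 1: {1,2,3,4,5,6,7}  ✓accept
'a' @ 2: {1,2,3,4,6,7}  ✓accept
'a' @ 3: {1,2,3,4,6,7}  ✓accept
'c' @ 4: {1,2,3,4,6,7}  ✓accept
'a' @ 5: {1,2,3,4,6,7}  ✓accept
end set {1,2,3,4,6,7} — state 1 in

Answer: ACCEPT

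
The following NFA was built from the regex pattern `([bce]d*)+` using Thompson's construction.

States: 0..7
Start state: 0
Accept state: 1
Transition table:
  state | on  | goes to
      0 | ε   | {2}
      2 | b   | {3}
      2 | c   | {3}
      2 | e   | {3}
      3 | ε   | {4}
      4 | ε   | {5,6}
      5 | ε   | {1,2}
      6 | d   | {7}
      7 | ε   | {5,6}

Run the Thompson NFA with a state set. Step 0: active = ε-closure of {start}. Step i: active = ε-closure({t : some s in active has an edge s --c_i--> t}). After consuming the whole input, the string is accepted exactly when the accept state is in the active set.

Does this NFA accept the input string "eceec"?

S₀ = ε-closure({0}) = {0,2}
'e' @ 1: {1,2,3,4,5,6}  (accept∈set)
'c' @ 2: {1,2,3,4,5,6}  (accept∈set)
'e' @ 3: {1,2,3,4,5,6}  (accept∈set)
'e' @ 4: {1,2,3,4,5,6}  (accept∈set)
'c' @ 5: {1,2,3,4,5,6}  (accept∈set)
final: {1,2,3,4,5,6}; accept 1 in set

Answer: ACCEPT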